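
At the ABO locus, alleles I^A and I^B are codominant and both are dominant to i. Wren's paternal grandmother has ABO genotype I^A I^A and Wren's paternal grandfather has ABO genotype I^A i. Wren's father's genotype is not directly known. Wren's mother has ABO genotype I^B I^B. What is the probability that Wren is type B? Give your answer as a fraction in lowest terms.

Wren's father's ABO genotype from I^A I^A × I^A i: 1/2 I^A I^A, 1/2 I^A i.
Crossing each possibility with the mother I^B I^B and summing P(type B): 1/2·0 + 1/2·1/2 = 1/4.

1/4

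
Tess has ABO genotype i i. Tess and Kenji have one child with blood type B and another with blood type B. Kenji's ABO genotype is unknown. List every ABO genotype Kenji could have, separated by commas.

I^A I^B, I^B I^B, I^B i

For each candidate genotype of Kenji, check whether crossing it with i i can produce every observed child phenotype.
  I^A I^A → possible child types {A} ✗
  I^A I^B → possible child types {A, B} ✓
  I^A i → possible child types {O, A} ✗
  I^B I^B → possible child types {B} ✓
  I^B i → possible child types {O, B} ✓
  i i → possible child types {O} ✗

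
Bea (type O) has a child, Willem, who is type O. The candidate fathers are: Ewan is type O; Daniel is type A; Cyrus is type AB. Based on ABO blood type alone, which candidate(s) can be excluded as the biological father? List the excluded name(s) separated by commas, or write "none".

Cyrus

A candidate is excluded only if no genotype consistent with his phenotype could produce a type O child with a type O mother.
Cyrus (type AB): no genotype consistent with that phenotype can produce a type-O child with a type-O mother.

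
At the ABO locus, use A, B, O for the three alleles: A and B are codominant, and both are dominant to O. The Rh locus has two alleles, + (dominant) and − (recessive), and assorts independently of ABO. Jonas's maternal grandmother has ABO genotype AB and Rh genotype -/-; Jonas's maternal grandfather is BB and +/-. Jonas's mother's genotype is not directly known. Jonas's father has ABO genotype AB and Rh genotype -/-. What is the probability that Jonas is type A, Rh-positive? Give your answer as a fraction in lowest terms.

1/32

Jonas's mother's ABO genotype from AB × BB: 1/2 AB, 1/2 BB.
Crossing each possibility with the father AB and summing P(type A): 1/2·1/4 + 1/2·0 = 1/8.
Similarly for Rh via the mother's Rh distribution: P(Rh+) = 1/4.
Independent loci: 1/8 × 1/4 = 1/32.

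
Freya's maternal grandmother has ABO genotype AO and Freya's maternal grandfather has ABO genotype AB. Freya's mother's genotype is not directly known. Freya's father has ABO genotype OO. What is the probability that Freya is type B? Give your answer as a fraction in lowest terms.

Freya's mother's ABO genotype from AO × AB: 1/4 AA, 1/4 AB, 1/4 AO, 1/4 BO.
Crossing each possibility with the father OO and summing P(type B): 1/4·0 + 1/4·1/2 + 1/4·0 + 1/4·1/2 = 1/4.

1/4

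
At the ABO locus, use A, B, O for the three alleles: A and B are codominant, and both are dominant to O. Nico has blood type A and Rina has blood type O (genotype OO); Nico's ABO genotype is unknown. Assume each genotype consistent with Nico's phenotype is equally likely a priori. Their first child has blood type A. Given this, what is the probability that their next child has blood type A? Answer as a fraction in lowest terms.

Possible genotypes: Nico ∈ {AA, AO}; Rina ∈ {OO}.
Weight each parental genotype pair by prior × P(type-A child):
  AA × OO: posterior weight 2/3; P(next child type A) = 1.
  AO × OO: posterior weight 1/3; P(next child type A) = 1/2.
Weighted sum = 5/6.

5/6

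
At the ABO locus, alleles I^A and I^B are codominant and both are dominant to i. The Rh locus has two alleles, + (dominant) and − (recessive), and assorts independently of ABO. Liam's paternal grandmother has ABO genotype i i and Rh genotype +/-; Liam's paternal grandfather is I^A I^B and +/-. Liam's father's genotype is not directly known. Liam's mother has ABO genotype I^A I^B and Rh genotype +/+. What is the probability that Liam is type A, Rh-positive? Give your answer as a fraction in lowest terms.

Liam's father's ABO genotype from i i × I^A I^B: 1/2 I^A i, 1/2 I^B i.
Crossing each possibility with the mother I^A I^B and summing P(type A): 1/2·1/2 + 1/2·1/4 = 3/8.
Similarly for Rh via the father's Rh distribution: P(Rh+) = 1.
Independent loci: 3/8 × 1 = 3/8.

3/8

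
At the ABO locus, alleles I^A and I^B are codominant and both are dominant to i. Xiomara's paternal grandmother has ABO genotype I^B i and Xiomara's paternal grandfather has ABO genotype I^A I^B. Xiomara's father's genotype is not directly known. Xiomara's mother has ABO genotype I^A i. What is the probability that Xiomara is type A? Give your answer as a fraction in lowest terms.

3/8

Xiomara's father's ABO genotype from I^B i × I^A I^B: 1/4 I^A I^B, 1/4 I^A i, 1/4 I^B I^B, 1/4 I^B i.
Crossing each possibility with the mother I^A i and summing P(type A): 1/4·1/2 + 1/4·3/4 + 1/4·0 + 1/4·1/4 = 3/8.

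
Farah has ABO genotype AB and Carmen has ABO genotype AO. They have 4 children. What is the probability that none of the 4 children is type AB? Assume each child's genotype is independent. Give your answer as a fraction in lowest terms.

81/256

ABO cross AB × AO → 1/2 A, 1/4 B, 1/4 AB.
So P(type AB) = 1/4 per child.
P(not type AB) = 3/4 for one child; (3/4)^4 = 81/256.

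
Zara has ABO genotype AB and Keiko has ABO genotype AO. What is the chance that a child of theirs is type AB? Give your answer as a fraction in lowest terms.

ABO cross AB × AO → offspring phenotypes: 1/2 A, 1/4 B, 1/4 AB.
So P(type AB) = 1/4.

1/4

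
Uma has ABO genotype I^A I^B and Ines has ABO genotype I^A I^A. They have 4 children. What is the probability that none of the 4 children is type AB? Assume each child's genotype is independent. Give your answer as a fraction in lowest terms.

ABO cross I^A I^B × I^A I^A → 1/2 A, 1/2 AB.
So P(type AB) = 1/2 per child.
P(not type AB) = 1/2 for one child; (1/2)^4 = 1/16.

1/16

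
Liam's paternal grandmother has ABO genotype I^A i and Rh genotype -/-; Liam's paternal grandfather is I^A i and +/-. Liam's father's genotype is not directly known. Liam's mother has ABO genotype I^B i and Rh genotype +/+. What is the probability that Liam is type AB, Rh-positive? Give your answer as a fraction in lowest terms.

1/4

Liam's father's ABO genotype from I^A i × I^A i: 1/4 I^A I^A, 1/2 I^A i, 1/4 i i.
Crossing each possibility with the mother I^B i and summing P(type AB): 1/4·1/2 + 1/2·1/4 + 1/4·0 = 1/4.
Similarly for Rh via the father's Rh distribution: P(Rh+) = 1.
Independent loci: 1/4 × 1 = 1/4.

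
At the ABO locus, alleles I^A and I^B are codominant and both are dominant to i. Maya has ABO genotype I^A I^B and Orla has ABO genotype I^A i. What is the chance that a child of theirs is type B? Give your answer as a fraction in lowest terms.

ABO cross I^A I^B × I^A i → offspring phenotypes: 1/2 A, 1/4 B, 1/4 AB.
So P(type B) = 1/4.

1/4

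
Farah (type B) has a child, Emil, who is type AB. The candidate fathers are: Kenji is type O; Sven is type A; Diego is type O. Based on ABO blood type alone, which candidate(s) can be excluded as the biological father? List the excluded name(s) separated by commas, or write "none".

A candidate is excluded only if no genotype consistent with his phenotype could produce a type AB child with a type B mother.
Kenji (type O): no genotype consistent with that phenotype can produce a type-AB child with a type-B mother.
Diego (type O): no genotype consistent with that phenotype can produce a type-AB child with a type-B mother.

Kenji, Diego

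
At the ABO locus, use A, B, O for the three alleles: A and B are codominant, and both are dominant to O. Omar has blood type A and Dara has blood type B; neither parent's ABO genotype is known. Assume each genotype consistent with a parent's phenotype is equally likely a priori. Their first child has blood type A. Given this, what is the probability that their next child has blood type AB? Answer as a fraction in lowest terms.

5/12

Possible genotypes: Omar ∈ {AA, AO}; Dara ∈ {BB, BO}.
Weight each parental genotype pair by prior × P(type-A child):
  AA × BO: posterior weight 2/3; P(next child type AB) = 1/2.
  AO × BO: posterior weight 1/3; P(next child type AB) = 1/4.
Weighted sum = 5/12.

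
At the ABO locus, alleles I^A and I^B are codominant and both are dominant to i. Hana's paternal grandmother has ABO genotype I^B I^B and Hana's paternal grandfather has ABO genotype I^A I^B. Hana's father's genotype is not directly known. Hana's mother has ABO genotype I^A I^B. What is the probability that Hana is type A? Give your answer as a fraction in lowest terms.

1/8

Hana's father's ABO genotype from I^B I^B × I^A I^B: 1/2 I^A I^B, 1/2 I^B I^B.
Crossing each possibility with the mother I^A I^B and summing P(type A): 1/2·1/4 + 1/2·0 = 1/8.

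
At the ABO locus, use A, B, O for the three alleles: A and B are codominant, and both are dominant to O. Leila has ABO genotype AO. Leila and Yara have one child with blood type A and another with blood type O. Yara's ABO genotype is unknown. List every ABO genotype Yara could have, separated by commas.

For each candidate genotype of Yara, check whether crossing it with AO can produce every observed child phenotype.
  AA → possible child types {A} ✗
  AB → possible child types {A, B, AB} ✗
  AO → possible child types {O, A} ✓
  BB → possible child types {B, AB} ✗
  BO → possible child types {O, A, B, AB} ✓
  OO → possible child types {O, A} ✓

AO, BO, OO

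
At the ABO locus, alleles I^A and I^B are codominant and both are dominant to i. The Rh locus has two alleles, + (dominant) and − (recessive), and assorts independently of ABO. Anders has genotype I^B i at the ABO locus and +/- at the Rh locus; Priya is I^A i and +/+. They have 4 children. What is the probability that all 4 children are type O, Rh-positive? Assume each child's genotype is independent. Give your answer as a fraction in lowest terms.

1/256

ABO cross I^B i × I^A i → 1/4 O, 1/4 A, 1/4 B, 1/4 AB.
Rh cross +/- × +/+ → 1 Rh+; so P(type O, Rh-positive) = 1/4 × 1 = 1/4 per child.
All 4 independent: (1/4)^4 = 1/256.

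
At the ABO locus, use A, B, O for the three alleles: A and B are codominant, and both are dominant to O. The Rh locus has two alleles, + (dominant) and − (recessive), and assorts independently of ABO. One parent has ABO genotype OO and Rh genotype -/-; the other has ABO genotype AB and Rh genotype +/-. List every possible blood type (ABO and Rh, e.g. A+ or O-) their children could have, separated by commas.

A+, A-, B+, B-

Gametes from OO × AB give offspring ABO genotypes AO, BO, i.e. phenotypes A, B.
Rh cross -/- × +/- → phenotypes Rh+, Rh-.
Combining independently: A+, A-, B+, B-.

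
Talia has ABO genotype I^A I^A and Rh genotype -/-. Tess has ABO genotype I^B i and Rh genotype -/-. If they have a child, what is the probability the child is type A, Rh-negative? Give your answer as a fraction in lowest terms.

ABO cross I^A I^A × I^B i → offspring phenotypes: 1/2 A, 1/2 AB.
Rh cross -/- × -/- → 1 Rh-.
Independent loci: P(type A, Rh-negative) = 1/2 × 1 = 1/2.

1/2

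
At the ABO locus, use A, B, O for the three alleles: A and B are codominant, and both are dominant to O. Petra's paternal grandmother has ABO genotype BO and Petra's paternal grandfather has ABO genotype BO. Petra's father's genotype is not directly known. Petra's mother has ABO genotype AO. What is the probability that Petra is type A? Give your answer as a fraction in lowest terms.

Petra's father's ABO genotype from BO × BO: 1/4 BB, 1/2 BO, 1/4 OO.
Crossing each possibility with the mother AO and summing P(type A): 1/4·0 + 1/2·1/4 + 1/4·1/2 = 1/4.

1/4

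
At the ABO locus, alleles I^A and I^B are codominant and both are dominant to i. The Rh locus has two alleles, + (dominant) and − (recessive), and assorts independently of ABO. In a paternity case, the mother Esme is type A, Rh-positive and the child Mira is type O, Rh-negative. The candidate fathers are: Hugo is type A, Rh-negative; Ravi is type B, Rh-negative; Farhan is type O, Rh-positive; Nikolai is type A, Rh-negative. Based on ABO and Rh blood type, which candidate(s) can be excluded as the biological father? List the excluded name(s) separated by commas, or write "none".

A candidate is excluded only if no genotype consistent with his phenotype could produce a type O, Rh-negative child with a type A, Rh-positive mother.
Every candidate has at least one consistent genotype combination, so none can be excluded.

none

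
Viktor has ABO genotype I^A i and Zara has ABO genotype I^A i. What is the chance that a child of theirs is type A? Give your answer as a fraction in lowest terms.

ABO cross I^A i × I^A i → offspring phenotypes: 1/4 O, 3/4 A.
So P(type A) = 3/4.

3/4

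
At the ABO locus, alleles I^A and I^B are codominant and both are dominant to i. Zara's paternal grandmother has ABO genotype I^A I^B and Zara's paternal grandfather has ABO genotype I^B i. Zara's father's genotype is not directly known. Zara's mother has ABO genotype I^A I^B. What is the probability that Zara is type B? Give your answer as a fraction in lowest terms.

Zara's father's ABO genotype from I^A I^B × I^B i: 1/4 I^A I^B, 1/4 I^A i, 1/4 I^B I^B, 1/4 I^B i.
Crossing each possibility with the mother I^A I^B and summing P(type B): 1/4·1/4 + 1/4·1/4 + 1/4·1/2 + 1/4·1/2 = 3/8.

3/8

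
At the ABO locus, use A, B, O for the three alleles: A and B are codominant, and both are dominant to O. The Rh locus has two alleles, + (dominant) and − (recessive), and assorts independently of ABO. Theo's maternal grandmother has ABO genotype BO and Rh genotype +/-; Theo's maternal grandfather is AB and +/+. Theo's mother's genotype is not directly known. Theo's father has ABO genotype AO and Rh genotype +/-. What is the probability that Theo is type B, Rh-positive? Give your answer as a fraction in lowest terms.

7/32

Theo's mother's ABO genotype from BO × AB: 1/4 AB, 1/4 AO, 1/4 BB, 1/4 BO.
Crossing each possibility with the father AO and summing P(type B): 1/4·1/4 + 1/4·0 + 1/4·1/2 + 1/4·1/4 = 1/4.
Similarly for Rh via the mother's Rh distribution: P(Rh+) = 7/8.
Independent loci: 1/4 × 7/8 = 7/32.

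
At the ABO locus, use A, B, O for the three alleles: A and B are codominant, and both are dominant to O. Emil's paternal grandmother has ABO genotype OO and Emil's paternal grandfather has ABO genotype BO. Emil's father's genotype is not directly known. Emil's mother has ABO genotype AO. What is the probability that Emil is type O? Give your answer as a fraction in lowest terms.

Emil's father's ABO genotype from OO × BO: 1/2 BO, 1/2 OO.
Crossing each possibility with the mother AO and summing P(type O): 1/2·1/4 + 1/2·1/2 = 3/8.

3/8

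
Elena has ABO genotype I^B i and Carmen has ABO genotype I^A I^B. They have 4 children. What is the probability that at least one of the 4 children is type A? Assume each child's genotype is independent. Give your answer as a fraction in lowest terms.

ABO cross I^B i × I^A I^B → 1/4 A, 1/2 B, 1/4 AB.
So P(type A) = 1/4 per child.
P(none) = (3/4)^4 = 81/256; P(at least one) = 1 − 81/256 = 175/256.

175/256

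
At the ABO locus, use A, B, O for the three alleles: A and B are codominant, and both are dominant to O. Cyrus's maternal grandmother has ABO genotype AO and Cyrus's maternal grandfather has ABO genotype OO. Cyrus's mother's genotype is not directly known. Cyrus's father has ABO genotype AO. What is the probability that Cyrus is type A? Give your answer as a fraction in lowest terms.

5/8

Cyrus's mother's ABO genotype from AO × OO: 1/2 AO, 1/2 OO.
Crossing each possibility with the father AO and summing P(type A): 1/2·3/4 + 1/2·1/2 = 5/8.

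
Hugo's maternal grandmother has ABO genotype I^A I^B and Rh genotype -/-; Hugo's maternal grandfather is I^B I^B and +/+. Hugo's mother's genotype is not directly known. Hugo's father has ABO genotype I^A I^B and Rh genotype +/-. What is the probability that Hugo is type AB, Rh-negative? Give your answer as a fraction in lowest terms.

Hugo's mother's ABO genotype from I^A I^B × I^B I^B: 1/2 I^A I^B, 1/2 I^B I^B.
Crossing each possibility with the father I^A I^B and summing P(type AB): 1/2·1/2 + 1/2·1/2 = 1/2.
Similarly for Rh via the mother's Rh distribution: P(Rh-) = 1/4.
Independent loci: 1/2 × 1/4 = 1/8.

1/8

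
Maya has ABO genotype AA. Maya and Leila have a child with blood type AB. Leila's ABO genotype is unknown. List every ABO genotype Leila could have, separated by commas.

For each candidate genotype of Leila, check whether crossing it with AA can produce every observed child phenotype.
  AA → possible child types {A} ✗
  AB → possible child types {A, AB} ✓
  AO → possible child types {A} ✗
  BB → possible child types {AB} ✓
  BO → possible child types {A, AB} ✓
  OO → possible child types {A} ✗

AB, BB, BO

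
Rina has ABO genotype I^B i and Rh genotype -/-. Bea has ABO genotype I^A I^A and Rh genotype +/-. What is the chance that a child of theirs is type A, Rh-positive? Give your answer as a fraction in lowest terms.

ABO cross I^B i × I^A I^A → offspring phenotypes: 1/2 A, 1/2 AB.
Rh cross -/- × +/- → 1/2 Rh+, 1/2 Rh-.
Independent loci: P(type A, Rh-positive) = 1/2 × 1/2 = 1/4.

1/4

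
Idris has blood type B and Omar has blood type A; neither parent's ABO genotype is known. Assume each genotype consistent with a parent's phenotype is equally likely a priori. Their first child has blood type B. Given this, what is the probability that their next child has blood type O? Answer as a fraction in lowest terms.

Possible genotypes: Idris ∈ {BB, BO}; Omar ∈ {AA, AO}.
Weight each parental genotype pair by prior × P(type-B child):
  BB × AO: posterior weight 2/3; P(next child type O) = 0.
  BO × AO: posterior weight 1/3; P(next child type O) = 1/4.
Weighted sum = 1/12.

1/12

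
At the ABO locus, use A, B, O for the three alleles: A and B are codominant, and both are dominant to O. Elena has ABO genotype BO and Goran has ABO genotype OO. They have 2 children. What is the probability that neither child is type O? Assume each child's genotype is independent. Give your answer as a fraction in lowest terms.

1/4

ABO cross BO × OO → 1/2 O, 1/2 B.
So P(type O) = 1/2 per child.
P(not type O) = 1/2 for one child; (1/2)^2 = 1/4.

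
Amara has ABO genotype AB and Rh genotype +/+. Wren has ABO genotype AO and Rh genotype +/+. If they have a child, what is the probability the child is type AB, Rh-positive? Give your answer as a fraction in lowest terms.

ABO cross AB × AO → offspring phenotypes: 1/2 A, 1/4 B, 1/4 AB.
Rh cross +/+ × +/+ → 1 Rh+.
Independent loci: P(type AB, Rh-positive) = 1/4 × 1 = 1/4.

1/4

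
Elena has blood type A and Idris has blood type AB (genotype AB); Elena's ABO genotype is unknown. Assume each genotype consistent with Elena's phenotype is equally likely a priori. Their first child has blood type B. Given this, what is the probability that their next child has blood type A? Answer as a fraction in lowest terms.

Possible genotypes: Elena ∈ {AA, AO}; Idris ∈ {AB}.
Weight each parental genotype pair by prior × P(type-B child):
  AO × AB: posterior weight 1; P(next child type A) = 1/2.
Weighted sum = 1/2.

1/2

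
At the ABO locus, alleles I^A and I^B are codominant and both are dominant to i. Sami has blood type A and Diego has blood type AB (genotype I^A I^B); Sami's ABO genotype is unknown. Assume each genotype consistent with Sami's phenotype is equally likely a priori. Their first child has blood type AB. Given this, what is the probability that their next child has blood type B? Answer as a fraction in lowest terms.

1/12

Possible genotypes: Sami ∈ {I^A I^A, I^A i}; Diego ∈ {I^A I^B}.
Weight each parental genotype pair by prior × P(type-AB child):
  I^A I^A × I^A I^B: posterior weight 2/3; P(next child type B) = 0.
  I^A i × I^A I^B: posterior weight 1/3; P(next child type B) = 1/4.
Weighted sum = 1/12.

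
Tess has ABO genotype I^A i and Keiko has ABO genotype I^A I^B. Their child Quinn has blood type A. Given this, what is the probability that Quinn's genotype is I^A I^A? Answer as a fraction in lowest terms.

Cross I^A i × I^A I^B → 1/4 I^A I^A, 1/4 I^A I^B, 1/4 I^A i, 1/4 I^B i.
Type-A genotypes among offspring: I^A I^A (1/4), I^A i (1/4); total 1/2.
P(I^A I^A | type A) = (1/4) / (1/2) = 1/2.

1/2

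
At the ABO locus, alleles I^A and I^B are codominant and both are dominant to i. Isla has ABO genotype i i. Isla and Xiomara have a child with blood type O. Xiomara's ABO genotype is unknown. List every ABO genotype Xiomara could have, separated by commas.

For each candidate genotype of Xiomara, check whether crossing it with i i can produce every observed child phenotype.
  I^A I^A → possible child types {A} ✗
  I^A I^B → possible child types {A, B} ✗
  I^A i → possible child types {O, A} ✓
  I^B I^B → possible child types {B} ✗
  I^B i → possible child types {O, B} ✓
  i i → possible child types {O} ✓

I^A i, I^B i, i i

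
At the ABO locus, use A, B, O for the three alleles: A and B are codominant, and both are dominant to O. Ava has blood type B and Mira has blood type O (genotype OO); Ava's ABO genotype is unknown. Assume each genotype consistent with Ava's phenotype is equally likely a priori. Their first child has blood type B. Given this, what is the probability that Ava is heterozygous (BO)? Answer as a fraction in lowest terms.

Possible genotypes: Ava ∈ {BB, BO}; Mira ∈ {OO}.
Weight each parental genotype pair by prior × P(type-B child):
  BB × OO: posterior weight 2/3.
  BO × OO: posterior weight 1/3.
Sum the posterior weight over pairs where Ava is BO: 1/3.

1/3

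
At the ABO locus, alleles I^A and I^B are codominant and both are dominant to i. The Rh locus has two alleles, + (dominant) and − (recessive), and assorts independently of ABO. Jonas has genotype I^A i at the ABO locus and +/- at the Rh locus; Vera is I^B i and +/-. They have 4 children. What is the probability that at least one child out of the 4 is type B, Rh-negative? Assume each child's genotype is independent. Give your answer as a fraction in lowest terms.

14911/65536

ABO cross I^A i × I^B i → 1/4 O, 1/4 A, 1/4 B, 1/4 AB.
Rh cross +/- × +/- → 3/4 Rh+, 1/4 Rh-; so P(type B, Rh-negative) = 1/4 × 1/4 = 1/16 per child.
P(none) = (15/16)^4 = 50625/65536; P(at least one) = 1 − 50625/65536 = 14911/65536.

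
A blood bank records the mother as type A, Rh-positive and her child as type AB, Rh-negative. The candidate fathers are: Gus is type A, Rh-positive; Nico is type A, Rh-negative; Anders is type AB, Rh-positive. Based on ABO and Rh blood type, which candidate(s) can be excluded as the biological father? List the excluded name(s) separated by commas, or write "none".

Gus, Nico

A candidate is excluded only if no genotype consistent with his phenotype could produce a type AB, Rh-negative child with a type A, Rh-positive mother.
Gus (type A, Rh+): no genotype consistent with that phenotype can produce a type-AB Rh- child with a type-A mother.
Nico (type A, Rh-): no genotype consistent with that phenotype can produce a type-AB Rh- child with a type-A mother.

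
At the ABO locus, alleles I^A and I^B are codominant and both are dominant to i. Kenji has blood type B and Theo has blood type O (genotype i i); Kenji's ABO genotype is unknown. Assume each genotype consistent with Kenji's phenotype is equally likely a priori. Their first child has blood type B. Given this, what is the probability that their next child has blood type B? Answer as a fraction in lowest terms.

5/6

Possible genotypes: Kenji ∈ {I^B I^B, I^B i}; Theo ∈ {i i}.
Weight each parental genotype pair by prior × P(type-B child):
  I^B I^B × i i: posterior weight 2/3; P(next child type B) = 1.
  I^B i × i i: posterior weight 1/3; P(next child type B) = 1/2.
Weighted sum = 5/6.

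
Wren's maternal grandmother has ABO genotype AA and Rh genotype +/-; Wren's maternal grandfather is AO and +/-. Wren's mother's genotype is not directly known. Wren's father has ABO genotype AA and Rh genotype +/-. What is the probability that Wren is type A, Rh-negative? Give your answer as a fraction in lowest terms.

Wren's mother's ABO genotype from AA × AO: 1/2 AA, 1/2 AO.
Crossing each possibility with the father AA and summing P(type A): 1/2·1 + 1/2·1 = 1.
Similarly for Rh via the mother's Rh distribution: P(Rh-) = 1/4.
Independent loci: 1 × 1/4 = 1/4.

1/4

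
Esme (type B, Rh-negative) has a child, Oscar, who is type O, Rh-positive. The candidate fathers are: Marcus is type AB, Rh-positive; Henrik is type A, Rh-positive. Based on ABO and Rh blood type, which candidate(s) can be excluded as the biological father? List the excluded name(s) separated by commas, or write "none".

A candidate is excluded only if no genotype consistent with his phenotype could produce a type O, Rh-positive child with a type B, Rh-negative mother.
Marcus (type AB, Rh+): no genotype consistent with that phenotype can produce a type-O Rh+ child with a type-B mother.

Marcus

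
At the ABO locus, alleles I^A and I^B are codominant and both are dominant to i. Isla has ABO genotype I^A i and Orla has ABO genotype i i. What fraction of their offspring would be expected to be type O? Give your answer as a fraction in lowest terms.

ABO cross I^A i × i i → offspring phenotypes: 1/2 O, 1/2 A.
So P(type O) = 1/2.

1/2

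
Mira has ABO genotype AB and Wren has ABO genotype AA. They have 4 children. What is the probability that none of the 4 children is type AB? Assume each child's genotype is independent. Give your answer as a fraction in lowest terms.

ABO cross AB × AA → 1/2 A, 1/2 AB.
So P(type AB) = 1/2 per child.
P(not type AB) = 1/2 for one child; (1/2)^4 = 1/16.

1/16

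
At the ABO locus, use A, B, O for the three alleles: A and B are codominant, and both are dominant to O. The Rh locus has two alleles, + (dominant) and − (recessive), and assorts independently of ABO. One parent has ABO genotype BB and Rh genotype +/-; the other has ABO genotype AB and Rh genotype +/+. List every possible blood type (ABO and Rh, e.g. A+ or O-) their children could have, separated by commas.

Gametes from BB × AB give offspring ABO genotypes AB, BB, i.e. phenotypes B, AB.
Rh cross +/- × +/+ → phenotypes Rh+.
Combining independently: B+, AB+.

B+, AB+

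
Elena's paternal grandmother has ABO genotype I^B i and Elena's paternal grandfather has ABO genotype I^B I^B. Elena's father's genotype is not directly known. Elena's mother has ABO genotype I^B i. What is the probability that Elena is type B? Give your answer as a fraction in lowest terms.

Elena's father's ABO genotype from I^B i × I^B I^B: 1/2 I^B I^B, 1/2 I^B i.
Crossing each possibility with the mother I^B i and summing P(type B): 1/2·1 + 1/2·3/4 = 7/8.

7/8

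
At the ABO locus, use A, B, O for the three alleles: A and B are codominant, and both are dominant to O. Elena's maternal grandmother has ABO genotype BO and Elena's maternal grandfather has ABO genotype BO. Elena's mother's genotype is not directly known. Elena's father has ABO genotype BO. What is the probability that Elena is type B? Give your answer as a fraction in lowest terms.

Elena's mother's ABO genotype from BO × BO: 1/4 BB, 1/2 BO, 1/4 OO.
Crossing each possibility with the father BO and summing P(type B): 1/4·1 + 1/2·3/4 + 1/4·1/2 = 3/4.

3/4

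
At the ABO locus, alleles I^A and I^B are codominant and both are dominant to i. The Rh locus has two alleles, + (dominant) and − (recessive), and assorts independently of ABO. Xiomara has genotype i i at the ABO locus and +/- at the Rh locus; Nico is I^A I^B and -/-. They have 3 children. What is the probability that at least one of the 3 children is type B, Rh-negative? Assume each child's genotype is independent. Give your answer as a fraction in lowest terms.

37/64

ABO cross i i × I^A I^B → 1/2 A, 1/2 B.
Rh cross +/- × -/- → 1/2 Rh+, 1/2 Rh-; so P(type B, Rh-negative) = 1/2 × 1/2 = 1/4 per child.
P(none) = (3/4)^3 = 27/64; P(at least one) = 1 − 27/64 = 37/64.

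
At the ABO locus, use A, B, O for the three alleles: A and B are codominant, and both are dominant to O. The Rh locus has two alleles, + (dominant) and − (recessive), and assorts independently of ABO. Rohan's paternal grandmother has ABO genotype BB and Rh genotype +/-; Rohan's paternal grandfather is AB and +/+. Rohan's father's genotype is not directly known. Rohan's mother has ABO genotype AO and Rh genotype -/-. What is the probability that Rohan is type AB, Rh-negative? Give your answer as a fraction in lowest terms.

Rohan's father's ABO genotype from BB × AB: 1/2 AB, 1/2 BB.
Crossing each possibility with the mother AO and summing P(type AB): 1/2·1/4 + 1/2·1/2 = 3/8.
Similarly for Rh via the father's Rh distribution: P(Rh-) = 1/4.
Independent loci: 3/8 × 1/4 = 3/32.

3/32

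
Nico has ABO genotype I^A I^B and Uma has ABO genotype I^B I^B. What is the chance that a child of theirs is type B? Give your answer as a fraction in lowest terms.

1/2

ABO cross I^A I^B × I^B I^B → offspring phenotypes: 1/2 B, 1/2 AB.
So P(type B) = 1/2.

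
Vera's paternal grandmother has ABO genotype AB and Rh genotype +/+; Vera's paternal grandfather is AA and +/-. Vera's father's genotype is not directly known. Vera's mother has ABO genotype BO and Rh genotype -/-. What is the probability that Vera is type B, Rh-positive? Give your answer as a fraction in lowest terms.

Vera's father's ABO genotype from AB × AA: 1/2 AA, 1/2 AB.
Crossing each possibility with the mother BO and summing P(type B): 1/2·0 + 1/2·1/2 = 1/4.
Similarly for Rh via the father's Rh distribution: P(Rh+) = 3/4.
Independent loci: 1/4 × 3/4 = 3/16.

3/16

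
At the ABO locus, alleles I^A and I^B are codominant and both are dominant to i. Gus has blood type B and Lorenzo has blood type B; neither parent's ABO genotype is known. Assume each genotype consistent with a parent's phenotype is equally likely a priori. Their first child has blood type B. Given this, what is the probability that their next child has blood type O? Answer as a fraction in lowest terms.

1/20

Possible genotypes: Gus ∈ {I^B I^B, I^B i}; Lorenzo ∈ {I^B I^B, I^B i}.
Weight each parental genotype pair by prior × P(type-B child):
  I^B I^B × I^B I^B: posterior weight 4/15; P(next child type O) = 0.
  I^B I^B × I^B i: posterior weight 4/15; P(next child type O) = 0.
  I^B i × I^B I^B: posterior weight 4/15; P(next child type O) = 0.
  I^B i × I^B i: posterior weight 1/5; P(next child type O) = 1/4.
Weighted sum = 1/20.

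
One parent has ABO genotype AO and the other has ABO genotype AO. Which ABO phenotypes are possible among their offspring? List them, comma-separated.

O, A

Gametes from AO × AO give offspring ABO genotypes AA, AO, OO, i.e. phenotypes O, A.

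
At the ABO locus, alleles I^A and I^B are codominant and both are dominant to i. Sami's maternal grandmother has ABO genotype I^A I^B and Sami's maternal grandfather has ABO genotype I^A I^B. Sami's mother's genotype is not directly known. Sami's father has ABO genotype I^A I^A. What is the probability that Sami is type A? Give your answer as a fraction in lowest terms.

Sami's mother's ABO genotype from I^A I^B × I^A I^B: 1/4 I^A I^A, 1/2 I^A I^B, 1/4 I^B I^B.
Crossing each possibility with the father I^A I^A and summing P(type A): 1/4·1 + 1/2·1/2 + 1/4·0 = 1/2.

1/2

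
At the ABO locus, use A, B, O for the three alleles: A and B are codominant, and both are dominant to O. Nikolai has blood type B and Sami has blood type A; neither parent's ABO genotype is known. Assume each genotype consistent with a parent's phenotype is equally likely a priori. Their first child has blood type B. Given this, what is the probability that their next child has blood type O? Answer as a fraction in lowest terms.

1/12

Possible genotypes: Nikolai ∈ {BB, BO}; Sami ∈ {AA, AO}.
Weight each parental genotype pair by prior × P(type-B child):
  BB × AO: posterior weight 2/3; P(next child type O) = 0.
  BO × AO: posterior weight 1/3; P(next child type O) = 1/4.
Weighted sum = 1/12.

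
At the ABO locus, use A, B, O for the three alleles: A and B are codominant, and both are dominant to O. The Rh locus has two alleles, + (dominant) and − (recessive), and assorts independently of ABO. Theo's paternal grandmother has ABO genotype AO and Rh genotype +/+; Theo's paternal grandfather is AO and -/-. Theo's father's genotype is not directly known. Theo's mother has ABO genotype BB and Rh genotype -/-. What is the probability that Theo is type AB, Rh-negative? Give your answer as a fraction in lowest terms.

Theo's father's ABO genotype from AO × AO: 1/4 AA, 1/2 AO, 1/4 OO.
Crossing each possibility with the mother BB and summing P(type AB): 1/4·1 + 1/2·1/2 + 1/4·0 = 1/2.
Similarly for Rh via the father's Rh distribution: P(Rh-) = 1/2.
Independent loci: 1/2 × 1/2 = 1/4.

1/4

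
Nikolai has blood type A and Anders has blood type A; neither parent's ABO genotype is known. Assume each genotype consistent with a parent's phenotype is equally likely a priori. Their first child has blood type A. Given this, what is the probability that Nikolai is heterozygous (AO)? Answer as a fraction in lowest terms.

Possible genotypes: Nikolai ∈ {AA, AO}; Anders ∈ {AA, AO}.
Weight each parental genotype pair by prior × P(type-A child):
  AA × AA: posterior weight 4/15.
  AA × AO: posterior weight 4/15.
  AO × AA: posterior weight 4/15.
  AO × AO: posterior weight 1/5.
Sum the posterior weight over pairs where Nikolai is AO: 7/15.

7/15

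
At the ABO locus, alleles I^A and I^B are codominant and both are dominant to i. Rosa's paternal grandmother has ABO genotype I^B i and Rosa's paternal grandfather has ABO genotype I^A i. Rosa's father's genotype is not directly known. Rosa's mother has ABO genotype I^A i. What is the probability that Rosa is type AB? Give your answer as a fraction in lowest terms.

Rosa's father's ABO genotype from I^B i × I^A i: 1/4 I^A I^B, 1/4 I^A i, 1/4 I^B i, 1/4 i i.
Crossing each possibility with the mother I^A i and summing P(type AB): 1/4·1/4 + 1/4·0 + 1/4·1/4 + 1/4·0 = 1/8.

1/8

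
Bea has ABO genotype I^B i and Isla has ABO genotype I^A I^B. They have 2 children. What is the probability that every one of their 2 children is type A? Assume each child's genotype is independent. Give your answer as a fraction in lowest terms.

1/16

ABO cross I^B i × I^A I^B → 1/4 A, 1/2 B, 1/4 AB.
So P(type A) = 1/4 per child.
All 2 independent: (1/4)^2 = 1/16.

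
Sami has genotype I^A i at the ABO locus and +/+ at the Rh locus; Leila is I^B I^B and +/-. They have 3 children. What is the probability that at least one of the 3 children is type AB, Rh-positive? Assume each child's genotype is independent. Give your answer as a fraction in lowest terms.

7/8

ABO cross I^A i × I^B I^B → 1/2 B, 1/2 AB.
Rh cross +/+ × +/- → 1 Rh+; so P(type AB, Rh-positive) = 1/2 × 1 = 1/2 per child.
P(none) = (1/2)^3 = 1/8; P(at least one) = 1 − 1/8 = 7/8.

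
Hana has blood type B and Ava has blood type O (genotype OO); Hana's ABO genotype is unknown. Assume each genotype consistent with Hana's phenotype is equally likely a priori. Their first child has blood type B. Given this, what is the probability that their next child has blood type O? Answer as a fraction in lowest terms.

1/6

Possible genotypes: Hana ∈ {BB, BO}; Ava ∈ {OO}.
Weight each parental genotype pair by prior × P(type-B child):
  BB × OO: posterior weight 2/3; P(next child type O) = 0.
  BO × OO: posterior weight 1/3; P(next child type O) = 1/2.
Weighted sum = 1/6.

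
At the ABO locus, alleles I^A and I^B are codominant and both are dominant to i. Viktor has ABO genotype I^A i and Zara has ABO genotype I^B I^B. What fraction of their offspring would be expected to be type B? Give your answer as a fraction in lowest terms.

ABO cross I^A i × I^B I^B → offspring phenotypes: 1/2 B, 1/2 AB.
So P(type B) = 1/2.

1/2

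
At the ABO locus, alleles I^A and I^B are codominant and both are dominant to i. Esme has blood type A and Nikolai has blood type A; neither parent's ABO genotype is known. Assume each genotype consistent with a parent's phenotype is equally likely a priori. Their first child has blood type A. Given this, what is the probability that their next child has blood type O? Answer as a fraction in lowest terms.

1/20

Possible genotypes: Esme ∈ {I^A I^A, I^A i}; Nikolai ∈ {I^A I^A, I^A i}.
Weight each parental genotype pair by prior × P(type-A child):
  I^A I^A × I^A I^A: posterior weight 4/15; P(next child type O) = 0.
  I^A I^A × I^A i: posterior weight 4/15; P(next child type O) = 0.
  I^A i × I^A I^A: posterior weight 4/15; P(next child type O) = 0.
  I^A i × I^A i: posterior weight 1/5; P(next child type O) = 1/4.
Weighted sum = 1/20.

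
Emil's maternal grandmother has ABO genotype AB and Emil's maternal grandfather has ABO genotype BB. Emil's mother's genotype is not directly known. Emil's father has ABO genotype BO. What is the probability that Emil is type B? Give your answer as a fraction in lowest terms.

Emil's mother's ABO genotype from AB × BB: 1/2 AB, 1/2 BB.
Crossing each possibility with the father BO and summing P(type B): 1/2·1/2 + 1/2·1 = 3/4.

3/4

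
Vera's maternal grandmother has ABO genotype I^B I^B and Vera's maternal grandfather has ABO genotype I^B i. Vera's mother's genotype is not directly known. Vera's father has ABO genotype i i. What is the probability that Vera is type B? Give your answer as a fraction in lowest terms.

3/4

Vera's mother's ABO genotype from I^B I^B × I^B i: 1/2 I^B I^B, 1/2 I^B i.
Crossing each possibility with the father i i and summing P(type B): 1/2·1 + 1/2·1/2 = 3/4.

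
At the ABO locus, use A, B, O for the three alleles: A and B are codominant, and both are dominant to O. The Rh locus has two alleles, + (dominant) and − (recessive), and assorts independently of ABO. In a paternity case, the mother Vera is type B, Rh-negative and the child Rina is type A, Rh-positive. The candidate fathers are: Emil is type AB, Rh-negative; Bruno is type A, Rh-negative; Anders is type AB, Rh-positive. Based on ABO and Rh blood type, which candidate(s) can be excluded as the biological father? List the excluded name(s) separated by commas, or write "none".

Emil, Bruno

A candidate is excluded only if no genotype consistent with his phenotype could produce a type A, Rh-positive child with a type B, Rh-negative mother.
Emil (type AB, Rh-): no genotype consistent with that phenotype can produce a type-A Rh+ child with a type-B mother.
Bruno (type A, Rh-): no genotype consistent with that phenotype can produce a type-A Rh+ child with a type-B mother.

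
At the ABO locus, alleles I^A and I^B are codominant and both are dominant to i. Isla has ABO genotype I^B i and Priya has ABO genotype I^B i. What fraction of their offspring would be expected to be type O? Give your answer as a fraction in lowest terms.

ABO cross I^B i × I^B i → offspring phenotypes: 1/4 O, 3/4 B.
So P(type O) = 1/4.

1/4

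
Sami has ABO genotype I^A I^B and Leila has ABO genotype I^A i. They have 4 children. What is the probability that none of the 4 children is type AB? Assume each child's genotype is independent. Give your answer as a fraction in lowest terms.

ABO cross I^A I^B × I^A i → 1/2 A, 1/4 B, 1/4 AB.
So P(type AB) = 1/4 per child.
P(not type AB) = 3/4 for one child; (3/4)^4 = 81/256.

81/256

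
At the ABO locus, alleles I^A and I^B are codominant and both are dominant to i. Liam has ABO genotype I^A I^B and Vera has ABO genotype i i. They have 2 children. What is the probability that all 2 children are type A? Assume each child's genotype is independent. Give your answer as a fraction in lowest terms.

ABO cross I^A I^B × i i → 1/2 A, 1/2 B.
So P(type A) = 1/2 per child.
All 2 independent: (1/2)^2 = 1/4.

1/4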